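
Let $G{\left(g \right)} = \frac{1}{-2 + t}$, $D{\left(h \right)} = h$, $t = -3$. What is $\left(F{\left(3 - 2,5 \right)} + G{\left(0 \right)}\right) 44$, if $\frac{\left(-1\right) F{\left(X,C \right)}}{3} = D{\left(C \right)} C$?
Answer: $- \frac{16544}{5} \approx -3308.8$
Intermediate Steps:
$G{\left(g \right)} = - \frac{1}{5}$ ($G{\left(g \right)} = \frac{1}{-2 - 3} = \frac{1}{-5} = - \frac{1}{5}$)
$F{\left(X,C \right)} = - 3 C^{2}$ ($F{\left(X,C \right)} = - 3 C C = - 3 C^{2}$)
$\left(F{\left(3 - 2,5 \right)} + G{\left(0 \right)}\right) 44 = \left(- 3 \cdot 5^{2} - \frac{1}{5}\right) 44 = \left(\left(-3\right) 25 - \frac{1}{5}\right) 44 = \left(-75 - \frac{1}{5}\right) 44 = \left(- \frac{376}{5}\right) 44 = - \frac{16544}{5}$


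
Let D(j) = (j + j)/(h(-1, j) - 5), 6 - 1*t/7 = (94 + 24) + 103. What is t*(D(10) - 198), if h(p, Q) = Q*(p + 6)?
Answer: 2675890/9 ≈ 2.9732e+5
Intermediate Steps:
h(p, Q) = Q*(6 + p)
t = -1505 (t = 42 - 7*((94 + 24) + 103) = 42 - 7*(118 + 103) = 42 - 7*221 = 42 - 1547 = -1505)
D(j) = 2*j/(-5 + 5*j) (D(j) = (j + j)/(j*(6 - 1) - 5) = (2*j)/(j*5 - 5) = (2*j)/(5*j - 5) = (2*j)/(-5 + 5*j) = 2*j/(-5 + 5*j))
t*(D(10) - 198) = -1505*((2/5)*10/(-1 + 10) - 198) = -1505*((2/5)*10/9 - 198) = -1505*((2/5)*10*(1/9) - 198) = -1505*(4/9 - 198) = -1505*(-1778/9) = 2675890/9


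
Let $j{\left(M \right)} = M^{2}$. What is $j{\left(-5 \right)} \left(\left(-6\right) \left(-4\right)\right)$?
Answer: $600$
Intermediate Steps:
$j{\left(-5 \right)} \left(\left(-6\right) \left(-4\right)\right) = \left(-5\right)^{2} \left(\left(-6\right) \left(-4\right)\right) = 25 \cdot 24 = 600$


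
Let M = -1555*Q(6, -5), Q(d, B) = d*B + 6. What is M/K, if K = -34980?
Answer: -622/583 ≈ -1.0669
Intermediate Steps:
Q(d, B) = 6 + B*d (Q(d, B) = B*d + 6 = 6 + B*d)
M = 37320 (M = -1555*(6 - 5*6) = -1555*(6 - 30) = -1555*(-24) = 37320)
M/K = 37320/(-34980) = 37320*(-1/34980) = -622/583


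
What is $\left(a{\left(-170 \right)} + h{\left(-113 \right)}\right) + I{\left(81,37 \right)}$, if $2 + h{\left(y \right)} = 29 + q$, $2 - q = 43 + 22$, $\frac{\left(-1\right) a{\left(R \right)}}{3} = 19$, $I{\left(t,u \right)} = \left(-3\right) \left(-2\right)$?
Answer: $-87$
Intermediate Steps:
$I{\left(t,u \right)} = 6$
$a{\left(R \right)} = -57$ ($a{\left(R \right)} = \left(-3\right) 19 = -57$)
$q = -63$ ($q = 2 - \left(43 + 22\right) = 2 - 65 = -63$)
$h{\left(y \right)} = -36$ ($h{\left(y \right)} = -2 + \left(29 - 63\right) = -2 - 34 = -36$)
$\left(a{\left(-170 \right)} + h{\left(-113 \right)}\right) + I{\left(81,37 \right)} = \left(-57 - 36\right) + 6 = -93 + 6 = -87$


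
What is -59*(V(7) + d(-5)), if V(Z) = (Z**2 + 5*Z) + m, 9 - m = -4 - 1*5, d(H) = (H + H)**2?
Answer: -11918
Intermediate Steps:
d(H) = 4*H**2 (d(H) = (2*H)**2 = 4*H**2)
m = 18 (m = 9 - (-4 - 1*5) = 9 - (-4 - 5) = 9 - 1*(-9) = 9 + 9 = 18)
V(Z) = 18 + Z**2 + 5*Z (V(Z) = (Z**2 + 5*Z) + 18 = 18 + Z**2 + 5*Z)
-59*(V(7) + d(-5)) = -59*((18 + 7**2 + 5*7) + 4*(-5)**2) = -59*((18 + 49 + 35) + 4*25) = -59*(102 + 100) = -59*202 = -11918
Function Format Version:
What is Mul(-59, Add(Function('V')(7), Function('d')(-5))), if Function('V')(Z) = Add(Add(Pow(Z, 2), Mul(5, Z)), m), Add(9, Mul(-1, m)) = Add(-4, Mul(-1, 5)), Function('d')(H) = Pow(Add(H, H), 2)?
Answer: -11918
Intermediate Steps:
Function('d')(H) = Mul(4, Pow(H, 2)) (Function('d')(H) = Pow(Mul(2, H), 2) = Mul(4, Pow(H, 2)))
m = 18 (m = Add(9, Mul(-1, Add(-4, Mul(-1, 5)))) = Add(9, Mul(-1, Add(-4, -5))) = Add(9, Mul(-1, -9)) = Add(9, 9) = 18)
Function('V')(Z) = Add(18, Pow(Z, 2), Mul(5, Z)) (Function('V')(Z) = Add(Add(Pow(Z, 2), Mul(5, Z)), 18) = Add(18, Pow(Z, 2), Mul(5, Z)))
Mul(-59, Add(Function('V')(7), Function('d')(-5))) = Mul(-59, Add(Add(18, Pow(7, 2), Mul(5, 7)), Mul(4, Pow(-5, 2)))) = Mul(-59, Add(Add(18, 49, 35), Mul(4, 25))) = Mul(-59, Add(102, 100)) = Mul(-59, 202) = -11918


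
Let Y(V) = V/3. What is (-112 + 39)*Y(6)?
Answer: -146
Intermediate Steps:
Y(V) = V/3 (Y(V) = V*(⅓) = V/3)
(-112 + 39)*Y(6) = (-112 + 39)*((⅓)*6) = -73*2 = -146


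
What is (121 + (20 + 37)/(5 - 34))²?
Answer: 11916304/841 ≈ 14169.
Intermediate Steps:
(121 + (20 + 37)/(5 - 34))² = (121 + 57/(-29))² = (121 + 57*(-1/29))² = (121 - 57/29)² = (3452/29)² = 11916304/841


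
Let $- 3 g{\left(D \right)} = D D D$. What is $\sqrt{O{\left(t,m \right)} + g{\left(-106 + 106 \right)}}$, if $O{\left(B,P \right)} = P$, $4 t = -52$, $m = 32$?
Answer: $4 \sqrt{2} \approx 5.6569$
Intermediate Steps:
$t = -13$ ($t = \frac{1}{4} \left(-52\right) = -13$)
$g{\left(D \right)} = - \frac{D^{3}}{3}$ ($g{\left(D \right)} = - \frac{D D D}{3} = - \frac{D^{2} D}{3} = - \frac{D^{3}}{3}$)
$\sqrt{O{\left(t,m \right)} + g{\left(-106 + 106 \right)}} = \sqrt{32 - \frac{\left(-106 + 106\right)^{3}}{3}} = \sqrt{32 - \frac{0^{3}}{3}} = \sqrt{32 - 0} = \sqrt{32 + 0} = \sqrt{32} = 4 \sqrt{2}$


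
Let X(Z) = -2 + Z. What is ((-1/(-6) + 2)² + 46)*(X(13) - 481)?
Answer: -428875/18 ≈ -23826.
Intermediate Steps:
((-1/(-6) + 2)² + 46)*(X(13) - 481) = ((-1/(-6) + 2)² + 46)*((-2 + 13) - 481) = ((-1*(-⅙) + 2)² + 46)*(11 - 481) = ((⅙ + 2)² + 46)*(-470) = ((13/6)² + 46)*(-470) = (169/36 + 46)*(-470) = (1825/36)*(-470) = -428875/18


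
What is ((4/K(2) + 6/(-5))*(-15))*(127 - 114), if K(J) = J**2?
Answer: 39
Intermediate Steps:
((4/K(2) + 6/(-5))*(-15))*(127 - 114) = ((4/(2**2) + 6/(-5))*(-15))*(127 - 114) = ((4/4 + 6*(-1/5))*(-15))*13 = ((4*(1/4) - 6/5)*(-15))*13 = ((1 - 6/5)*(-15))*13 = -1/5*(-15)*13 = 3*13 = 39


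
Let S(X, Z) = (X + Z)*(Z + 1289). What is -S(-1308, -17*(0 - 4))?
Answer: 1682680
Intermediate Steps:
S(X, Z) = (1289 + Z)*(X + Z) (S(X, Z) = (X + Z)*(1289 + Z) = (1289 + Z)*(X + Z))
-S(-1308, -17*(0 - 4)) = -((-17*(0 - 4))**2 + 1289*(-1308) + 1289*(-17*(0 - 4)) - (-22236)*(0 - 4)) = -((-17*(-4))**2 - 1686012 + 1289*(-17*(-4)) - (-22236)*(-4)) = -(68**2 - 1686012 + 1289*68 - 1308*68) = -(4624 - 1686012 + 87652 - 88944) = -1*(-1682680) = 1682680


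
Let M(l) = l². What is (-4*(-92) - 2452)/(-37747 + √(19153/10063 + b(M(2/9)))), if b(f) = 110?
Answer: 197900839781/3584530908121 + 521*√11331773229/3584530908121 ≈ 0.055225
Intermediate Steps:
(-4*(-92) - 2452)/(-37747 + √(19153/10063 + b(M(2/9)))) = (-4*(-92) - 2452)/(-37747 + √(19153/10063 + 110)) = (368 - 2452)/(-37747 + √(19153*(1/10063) + 110)) = -2084/(-37747 + √(19153/10063 + 110)) = -2084/(-37747 + √(1126083/10063)) = -2084/(-37747 + √11331773229/10063)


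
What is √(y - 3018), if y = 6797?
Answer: √3779 ≈ 61.474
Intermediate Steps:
√(y - 3018) = √(6797 - 3018) = √3779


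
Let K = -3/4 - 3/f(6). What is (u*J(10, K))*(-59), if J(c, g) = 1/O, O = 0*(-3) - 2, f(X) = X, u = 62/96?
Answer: 1829/96 ≈ 19.052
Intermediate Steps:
u = 31/48 (u = 62*(1/96) = 31/48 ≈ 0.64583)
O = -2 (O = 0 - 2 = -2)
K = -5/4 (K = -3/4 - 3/6 = -3*1/4 - 3*1/6 = -3/4 - 1/2 = -5/4 ≈ -1.2500)
J(c, g) = -1/2 (J(c, g) = 1/(-2) = -1/2)
(u*J(10, K))*(-59) = ((31/48)*(-1/2))*(-59) = -31/96*(-59) = 1829/96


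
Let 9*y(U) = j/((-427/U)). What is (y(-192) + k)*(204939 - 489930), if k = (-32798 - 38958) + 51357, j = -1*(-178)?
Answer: 354470815117/61 ≈ 5.8110e+9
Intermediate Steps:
j = 178
y(U) = -178*U/3843 (y(U) = (178/((-427/U)))/9 = (178*(-U/427))/9 = (-178*U/427)/9 = -178*U/3843)
k = -20399 (k = -71756 + 51357 = -20399)
(y(-192) + k)*(204939 - 489930) = (-178/3843*(-192) - 20399)*(204939 - 489930) = (11392/1281 - 20399)*(-284991) = -26119727/1281*(-284991) = 354470815117/61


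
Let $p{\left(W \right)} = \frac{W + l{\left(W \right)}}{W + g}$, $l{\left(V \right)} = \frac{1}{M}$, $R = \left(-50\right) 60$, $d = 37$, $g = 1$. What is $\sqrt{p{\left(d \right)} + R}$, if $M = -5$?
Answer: $\frac{2 i \sqrt{6766565}}{95} \approx 54.763 i$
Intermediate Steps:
$R = -3000$
$l{\left(V \right)} = - \frac{1}{5}$ ($l{\left(V \right)} = \frac{1}{-5} = - \frac{1}{5}$)
$p{\left(W \right)} = \frac{- \frac{1}{5} + W}{1 + W}$ ($p{\left(W \right)} = \frac{W - \frac{1}{5}}{W + 1} = \frac{- \frac{1}{5} + W}{1 + W}$)
$\sqrt{p{\left(d \right)} + R} = \sqrt{\frac{- \frac{1}{5} + 37}{1 + 37} - 3000} = \sqrt{\frac{1}{38} \cdot \frac{184}{5} - 3000} = \sqrt{\frac{92}{95} - 3000} = \sqrt{- \frac{284908}{95}} = \frac{2 i \sqrt{6766565}}{95}$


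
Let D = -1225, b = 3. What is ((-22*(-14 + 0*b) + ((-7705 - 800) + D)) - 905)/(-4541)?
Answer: 10327/4541 ≈ 2.2742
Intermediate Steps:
((-22*(-14 + 0*b) + ((-7705 - 800) + D)) - 905)/(-4541) = ((-22*(-14 + 0*3) + ((-7705 - 800) - 1225)) - 905)/(-4541) = ((-22*(-14 + 0) + (-8505 - 1225)) - 905)*(-1/4541) = ((-22*(-14) - 9730) - 905)*(-1/4541) = ((308 - 9730) - 905)*(-1/4541) = (-9422 - 905)*(-1/4541) = -10327*(-1/4541) = 10327/4541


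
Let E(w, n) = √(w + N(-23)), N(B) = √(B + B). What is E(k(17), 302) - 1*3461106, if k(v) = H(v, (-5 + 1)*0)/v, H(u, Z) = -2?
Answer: -3461106 + √(-34 + 289*I*√46)/17 ≈ -3.4611e+6 + 1.8576*I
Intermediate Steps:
N(B) = √2*√B (N(B) = √(2*B) = √2*√B)
k(v) = -2/v
E(w, n) = √(w + I*√46) (E(w, n) = √(w + √2*√(-23)) = √(w + √2*(I*√23)) = √(w + I*√46))
E(k(17), 302) - 1*3461106 = √(-2/17 + I*√46) - 1*3461106 = √(-2*1/17 + I*√46) - 3461106 = √(-2/17 + I*√46) - 3461106 = -3461106 + √(-2/17 + I*√46)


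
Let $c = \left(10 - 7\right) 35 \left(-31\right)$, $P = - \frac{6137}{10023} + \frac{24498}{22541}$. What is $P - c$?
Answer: $\frac{735504291302}{225928443} \approx 3255.5$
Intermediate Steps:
$P = \frac{107209337}{225928443}$ ($P = \left(-6137\right) \frac{1}{10023} + 24498 \cdot \frac{1}{22541} = - \frac{6137}{10023} + \frac{24498}{22541} = \frac{107209337}{225928443} \approx 0.47453$)
$c = -3255$ ($c = \left(10 - 7\right) 35 \left(-31\right) = 3 \cdot 35 \left(-31\right) = 105 \left(-31\right) = -3255$)
$P - c = \frac{107209337}{225928443} - -3255 = \frac{107209337}{225928443} + 3255 = \frac{735504291302}{225928443}$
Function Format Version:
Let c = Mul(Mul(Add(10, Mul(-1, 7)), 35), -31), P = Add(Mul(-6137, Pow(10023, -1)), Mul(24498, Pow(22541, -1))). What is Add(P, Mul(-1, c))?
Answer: Rational(735504291302, 225928443) ≈ 3255.5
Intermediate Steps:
P = Rational(107209337, 225928443) (P = Add(Mul(-6137, Rational(1, 10023)), Mul(24498, Rational(1, 22541))) = Add(Rational(-6137, 10023), Rational(24498, 22541)) = Rational(107209337, 225928443) ≈ 0.47453)
c = -3255 (c = Mul(Mul(Add(10, -7), 35), -31) = Mul(Mul(3, 35), -31) = Mul(105, -31) = -3255)
Add(P, Mul(-1, c)) = Add(Rational(107209337, 225928443), Mul(-1, -3255)) = Add(Rational(107209337, 225928443), 3255) = Rational(735504291302, 225928443)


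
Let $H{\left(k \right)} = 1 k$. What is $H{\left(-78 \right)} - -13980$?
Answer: $13902$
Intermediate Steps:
$H{\left(k \right)} = k$
$H{\left(-78 \right)} - -13980 = -78 - -13980 = -78 + 13980 = 13902$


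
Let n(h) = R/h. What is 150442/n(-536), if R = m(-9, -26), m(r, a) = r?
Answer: 80636912/9 ≈ 8.9596e+6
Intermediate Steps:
R = -9
n(h) = -9/h
150442/n(-536) = 150442/((-9/(-536))) = 150442/((-9*(-1/536))) = 150442/(9/536) = 150442*(536/9) = 80636912/9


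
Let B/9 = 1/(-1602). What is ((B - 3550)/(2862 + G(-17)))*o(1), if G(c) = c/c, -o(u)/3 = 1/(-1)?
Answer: -1895703/509614 ≈ -3.7199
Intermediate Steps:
o(u) = 3 (o(u) = -3/(-1) = -3*(-1) = 3)
G(c) = 1
B = -1/178 (B = 9/(-1602) = 9*(-1/1602) = -1/178 ≈ -0.0056180)
((B - 3550)/(2862 + G(-17)))*o(1) = ((-1/178 - 3550)/(2862 + 1))*3 = -631901/178/2863*3 = -631901/178*1/2863*3 = -631901/509614*3 = -1895703/509614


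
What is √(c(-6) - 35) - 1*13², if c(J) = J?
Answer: -169 + I*√41 ≈ -169.0 + 6.4031*I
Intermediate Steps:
√(c(-6) - 35) - 1*13² = √(-6 - 35) - 1*13² = √(-41) - 1*169 = I*√41 - 169 = -169 + I*√41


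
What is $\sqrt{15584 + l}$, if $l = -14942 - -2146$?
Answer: $2 \sqrt{697} \approx 52.802$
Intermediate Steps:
$l = -12796$ ($l = -14942 + 2146 = -12796$)
$\sqrt{15584 + l} = \sqrt{15584 - 12796} = \sqrt{2788} = 2 \sqrt{697}$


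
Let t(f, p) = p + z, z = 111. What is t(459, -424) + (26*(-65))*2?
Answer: -3693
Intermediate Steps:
t(f, p) = 111 + p (t(f, p) = p + 111 = 111 + p)
t(459, -424) + (26*(-65))*2 = (111 - 424) + (26*(-65))*2 = -313 - 1690*2 = -313 - 3380 = -3693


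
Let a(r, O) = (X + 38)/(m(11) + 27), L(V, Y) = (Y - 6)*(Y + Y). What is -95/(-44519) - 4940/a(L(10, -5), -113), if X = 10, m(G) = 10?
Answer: -2034294565/534228 ≈ -3807.9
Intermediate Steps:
L(V, Y) = 2*Y*(-6 + Y) (L(V, Y) = (-6 + Y)*(2*Y) = 2*Y*(-6 + Y))
a(r, O) = 48/37 (a(r, O) = (10 + 38)/(10 + 27) = 48/37)
-95/(-44519) - 4940/a(L(10, -5), -113) = -95/(-44519) - 4940/48/37 = -95*(-1/44519) - 4940*37/48 = 95/44519 - 45695/12 = -2034294565/534228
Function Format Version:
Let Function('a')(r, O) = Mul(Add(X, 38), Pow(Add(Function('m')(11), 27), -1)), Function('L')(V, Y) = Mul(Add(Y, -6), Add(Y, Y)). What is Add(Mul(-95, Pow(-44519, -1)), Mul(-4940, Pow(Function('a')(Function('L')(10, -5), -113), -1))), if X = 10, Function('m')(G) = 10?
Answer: Rational(-2034294565, 534228) ≈ -3807.9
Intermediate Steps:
Function('L')(V, Y) = Mul(2, Y, Add(-6, Y)) (Function('L')(V, Y) = Mul(Add(-6, Y), Mul(2, Y)) = Mul(2, Y, Add(-6, Y)))
Function('a')(r, O) = Rational(48, 37) (Function('a')(r, O) = Mul(Add(10, 38), Pow(Add(10, 27), -1)) = Mul(48, Pow(37, -1)) = Mul(48, Rational(1, 37)) = Rational(48, 37))
Add(Mul(-95, Pow(-44519, -1)), Mul(-4940, Pow(Function('a')(Function('L')(10, -5), -113), -1))) = Add(Mul(-95, Pow(-44519, -1)), Mul(-4940, Pow(Rational(48, 37), -1))) = Add(Mul(-95, Rational(-1, 44519)), Mul(-4940, Rational(37, 48))) = Add(Rational(95, 44519), Rational(-45695, 12)) = Rational(-2034294565, 534228)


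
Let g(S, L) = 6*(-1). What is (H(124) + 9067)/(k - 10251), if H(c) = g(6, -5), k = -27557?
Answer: -533/2224 ≈ -0.23966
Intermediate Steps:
g(S, L) = -6
H(c) = -6
(H(124) + 9067)/(k - 10251) = (-6 + 9067)/(-27557 - 10251) = 9061/(-37808) = 9061*(-1/37808) = -533/2224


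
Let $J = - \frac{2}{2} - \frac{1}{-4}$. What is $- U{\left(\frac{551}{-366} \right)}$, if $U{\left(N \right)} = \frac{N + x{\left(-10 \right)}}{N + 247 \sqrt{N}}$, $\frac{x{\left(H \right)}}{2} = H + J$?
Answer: $- \frac{1684}{4465969} - \frac{21892 i \sqrt{201666}}{129513101} \approx -0.00037707 - 0.075908 i$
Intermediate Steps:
$J = - \frac{3}{4}$ ($J = \left(-2\right) \frac{1}{2} - - \frac{1}{4} = -1 + \frac{1}{4} = - \frac{3}{4} \approx -0.75$)
$x{\left(H \right)} = - \frac{3}{2} + 2 H$ ($x{\left(H \right)} = 2 \left(H - \frac{3}{4}\right) = 2 \left(- \frac{3}{4} + H\right) = - \frac{3}{2} + 2 H$)
$U{\left(N \right)} = \frac{- \frac{43}{2} + N}{N + 247 \sqrt{N}}$ ($U{\left(N \right)} = \frac{N + \left(- \frac{3}{2} + 2 \left(-10\right)\right)}{N + 247 \sqrt{N}} = \frac{N - \frac{43}{2}}{N + 247 \sqrt{N}} = \frac{- \frac{43}{2} + N}{N + 247 \sqrt{N}}$)
$- U{\left(\frac{551}{-366} \right)} = - \frac{- \frac{43}{2} + \frac{551}{-366}}{\frac{551}{-366} + 247 \sqrt{\frac{551}{-366}}} = - \frac{- \frac{43}{2} + 551 \left(- \frac{1}{366}\right)}{551 \left(- \frac{1}{366}\right) + 247 \sqrt{551 \left(- \frac{1}{366}\right)}} = - \frac{- \frac{43}{2} - \frac{551}{366}}{- \frac{551}{366} + 247 \sqrt{- \frac{551}{366}}} = - \frac{-4210}{\left(- \frac{551}{366} + 247 \frac{i \sqrt{201666}}{366}\right) 183} = - \frac{-4210}{\left(- \frac{551}{366} + \frac{247 i \sqrt{201666}}{366}\right) 183} = - \frac{-4210}{183 \left(- \frac{551}{366} + \frac{247 i \sqrt{201666}}{366}\right)} = \frac{4210}{183 \left(- \frac{551}{366} + \frac{247 i \sqrt{201666}}{366}\right)}$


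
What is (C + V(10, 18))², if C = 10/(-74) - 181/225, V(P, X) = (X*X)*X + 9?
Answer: 2363758833961009/69305625 ≈ 3.4106e+7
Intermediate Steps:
V(P, X) = 9 + X³ (V(P, X) = X²*X + 9 = X³ + 9 = 9 + X³)
C = -7822/8325 (C = 10*(-1/74) - 181*1/225 = -5/37 - 181/225 = -7822/8325 ≈ -0.93958)
(C + V(10, 18))² = (-7822/8325 + (9 + 18³))² = (-7822/8325 + (9 + 5832))² = (-7822/8325 + 5841)² = (48618503/8325)² = 2363758833961009/69305625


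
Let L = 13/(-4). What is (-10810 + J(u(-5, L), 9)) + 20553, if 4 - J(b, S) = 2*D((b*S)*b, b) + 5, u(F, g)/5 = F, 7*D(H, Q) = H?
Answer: 56944/7 ≈ 8134.9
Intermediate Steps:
L = -13/4 (L = 13*(-¼) = -13/4 ≈ -3.2500)
D(H, Q) = H/7
u(F, g) = 5*F
J(b, S) = -1 - 2*S*b²/7 (J(b, S) = 4 - (2*(((b*S)*b)/7) + 5) = 4 - (2*(((S*b)*b)/7) + 5) = 4 - (2*((S*b²)/7) + 5) = 4 - (2*(S*b²/7) + 5) = 4 - (2*S*b²/7 + 5) = 4 - (5 + 2*S*b²/7) = 4 + (-5 - 2*S*b²/7) = -1 - 2*S*b²/7)
(-10810 + J(u(-5, L), 9)) + 20553 = (-10810 + (-1 - 2/7*9*(5*(-5))²)) + 20553 = (-10810 + (-1 - 2/7*9*(-25)²)) + 20553 = (-10810 + (-1 - 2/7*9*625)) + 20553 = (-10810 + (-1 - 11250/7)) + 20553 = (-10810 - 11257/7) + 20553 = -86927/7 + 20553 = 56944/7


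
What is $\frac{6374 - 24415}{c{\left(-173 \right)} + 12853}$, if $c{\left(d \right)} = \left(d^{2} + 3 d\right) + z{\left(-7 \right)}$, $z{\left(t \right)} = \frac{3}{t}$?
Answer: $- \frac{126287}{295838} \approx -0.42688$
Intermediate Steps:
$c{\left(d \right)} = - \frac{3}{7} + d^{2} + 3 d$ ($c{\left(d \right)} = \left(d^{2} + 3 d\right) + \frac{3}{-7} = \left(d^{2} + 3 d\right) + 3 \left(- \frac{1}{7}\right) = \left(d^{2} + 3 d\right) - \frac{3}{7} = - \frac{3}{7} + d^{2} + 3 d$)
$\frac{6374 - 24415}{c{\left(-173 \right)} + 12853} = \frac{6374 - 24415}{\left(- \frac{3}{7} + \left(-173\right)^{2} + 3 \left(-173\right)\right) + 12853} = - \frac{18041}{\left(- \frac{3}{7} + 29929 - 519\right) + 12853} = - \frac{18041}{\frac{205867}{7} + 12853} = - \frac{18041}{\frac{295838}{7}} = \left(-18041\right) \frac{7}{295838} = - \frac{126287}{295838}$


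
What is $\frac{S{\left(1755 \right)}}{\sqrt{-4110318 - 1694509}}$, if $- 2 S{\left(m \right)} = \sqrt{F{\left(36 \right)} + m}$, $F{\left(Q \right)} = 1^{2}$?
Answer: $\frac{i \sqrt{2548319053}}{5804827} \approx 0.0086964 i$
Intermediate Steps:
$F{\left(Q \right)} = 1$
$S{\left(m \right)} = - \frac{\sqrt{1 + m}}{2}$
$\frac{S{\left(1755 \right)}}{\sqrt{-4110318 - 1694509}} = \frac{\left(- \frac{1}{2}\right) \sqrt{1 + 1755}}{\sqrt{-4110318 - 1694509}} = \frac{\left(- \frac{1}{2}\right) \sqrt{1756}}{\sqrt{-5804827}} = \frac{\left(- \frac{1}{2}\right) 2 \sqrt{439}}{i \sqrt{5804827}} = - \sqrt{439} \left(- \frac{i \sqrt{5804827}}{5804827}\right) = \frac{i \sqrt{2548319053}}{5804827}$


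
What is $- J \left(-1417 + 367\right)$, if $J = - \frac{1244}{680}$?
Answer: $- \frac{32655}{17} \approx -1920.9$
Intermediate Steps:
$J = - \frac{311}{170}$ ($J = \left(-1244\right) \frac{1}{680} = - \frac{311}{170} \approx -1.8294$)
$- J \left(-1417 + 367\right) = \left(-1\right) \left(- \frac{311}{170}\right) \left(-1417 + 367\right) = \frac{311}{170} \left(-1050\right) = - \frac{32655}{17}$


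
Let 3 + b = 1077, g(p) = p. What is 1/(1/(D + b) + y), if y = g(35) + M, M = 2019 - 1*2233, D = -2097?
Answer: -1023/183118 ≈ -0.0055866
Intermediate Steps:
b = 1074 (b = -3 + 1077 = 1074)
M = -214 (M = 2019 - 2233 = -214)
y = -179 (y = 35 - 214 = -179)
1/(1/(D + b) + y) = 1/(1/(-2097 + 1074) - 179) = 1/(1/(-1023) - 179) = 1/(-1/1023 - 179) = 1/(-183118/1023) = -1023/183118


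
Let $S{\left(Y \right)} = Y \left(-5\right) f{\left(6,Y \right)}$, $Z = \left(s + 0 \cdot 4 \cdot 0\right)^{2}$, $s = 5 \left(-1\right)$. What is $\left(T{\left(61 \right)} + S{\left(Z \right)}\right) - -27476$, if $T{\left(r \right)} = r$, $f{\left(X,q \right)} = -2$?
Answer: $27787$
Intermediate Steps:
$s = -5$
$Z = 25$ ($Z = \left(-5 + 0 \cdot 4 \cdot 0\right)^{2} = \left(-5 + 0 \cdot 0\right)^{2} = \left(-5 + 0\right)^{2} = \left(-5\right)^{2} = 25$)
$S{\left(Y \right)} = 10 Y$ ($S{\left(Y \right)} = Y \left(-5\right) \left(-2\right) = - 5 Y \left(-2\right) = 10 Y$)
$\left(T{\left(61 \right)} + S{\left(Z \right)}\right) - -27476 = \left(61 + 10 \cdot 25\right) - -27476 = \left(61 + 250\right) + 27476 = 311 + 27476 = 27787$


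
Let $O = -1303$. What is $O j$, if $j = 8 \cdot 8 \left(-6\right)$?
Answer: $500352$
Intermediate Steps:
$j = -384$ ($j = 64 \left(-6\right) = -384$)
$O j = \left(-1303\right) \left(-384\right) = 500352$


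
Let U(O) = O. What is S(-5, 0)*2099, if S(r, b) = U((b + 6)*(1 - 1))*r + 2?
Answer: 4198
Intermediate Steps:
S(r, b) = 2 (S(r, b) = ((b + 6)*(1 - 1))*r + 2 = ((6 + b)*0)*r + 2 = 0*r + 2 = 0 + 2 = 2)
S(-5, 0)*2099 = 2*2099 = 4198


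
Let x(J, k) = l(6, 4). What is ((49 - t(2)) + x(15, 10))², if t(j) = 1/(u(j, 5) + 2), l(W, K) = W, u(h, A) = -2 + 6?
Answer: 108241/36 ≈ 3006.7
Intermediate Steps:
u(h, A) = 4
x(J, k) = 6
t(j) = ⅙ (t(j) = 1/(4 + 2) = 1/6 = ⅙)
((49 - t(2)) + x(15, 10))² = ((49 - 1*⅙) + 6)² = ((49 - ⅙) + 6)² = (293/6 + 6)² = (329/6)² = 108241/36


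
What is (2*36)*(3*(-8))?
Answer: -1728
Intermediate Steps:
(2*36)*(3*(-8)) = 72*(-24) = -1728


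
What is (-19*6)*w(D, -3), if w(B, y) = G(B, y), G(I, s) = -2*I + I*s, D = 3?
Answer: 1710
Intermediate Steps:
w(B, y) = B*(-2 + y)
(-19*6)*w(D, -3) = (-19*6)*(3*(-2 - 3)) = -342*(-5) = -114*(-15) = 1710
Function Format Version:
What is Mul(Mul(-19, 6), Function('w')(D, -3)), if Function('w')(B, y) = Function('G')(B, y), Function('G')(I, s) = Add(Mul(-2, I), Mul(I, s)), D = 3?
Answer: 1710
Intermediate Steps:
Function('w')(B, y) = Mul(B, Add(-2, y))
Mul(Mul(-19, 6), Function('w')(D, -3)) = Mul(Mul(-19, 6), Mul(3, Add(-2, -3))) = Mul(-114, Mul(3, -5)) = Mul(-114, -15) = 1710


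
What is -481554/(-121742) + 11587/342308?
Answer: 83125205593/20836630268 ≈ 3.9894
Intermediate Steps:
-481554/(-121742) + 11587/342308 = -481554*(-1/121742) + 11587*(1/342308) = 240777/60871 + 11587/342308 = 83125205593/20836630268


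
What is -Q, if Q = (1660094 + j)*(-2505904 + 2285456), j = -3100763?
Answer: -317592599712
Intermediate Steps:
Q = 317592599712 (Q = (1660094 - 3100763)*(-2505904 + 2285456) = -1440669*(-220448) = 317592599712)
-Q = -1*317592599712 = -317592599712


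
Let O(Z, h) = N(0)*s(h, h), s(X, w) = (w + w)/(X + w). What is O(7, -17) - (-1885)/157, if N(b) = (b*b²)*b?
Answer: 1885/157 ≈ 12.006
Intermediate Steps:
N(b) = b⁴ (N(b) = b³*b = b⁴)
s(X, w) = 2*w/(X + w) (s(X, w) = (2*w)/(X + w) = 2*w/(X + w))
O(Z, h) = 0 (O(Z, h) = 0⁴*(2*h/(h + h)) = 0*(2*h/((2*h))) = 0*(2*h*(1/(2*h))) = 0*1 = 0)
O(7, -17) - (-1885)/157 = 0 - (-1885)/157 = 0 - 1*(-1885/157) = 0 + 1885/157 = 1885/157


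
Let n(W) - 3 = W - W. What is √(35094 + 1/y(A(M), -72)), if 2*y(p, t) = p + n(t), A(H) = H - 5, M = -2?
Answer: √140374/2 ≈ 187.33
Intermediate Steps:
A(H) = -5 + H
n(W) = 3 (n(W) = 3 + (W - W) = 3 + 0 = 3)
y(p, t) = 3/2 + p/2 (y(p, t) = (p + 3)/2 = (3 + p)/2 = 3/2 + p/2)
√(35094 + 1/y(A(M), -72)) = √(35094 + 1/(3/2 + (-5 - 2)/2)) = √(35094 + 1/(3/2 + (½)*(-7))) = √(35094 + 1/(3/2 - 7/2)) = √(35094 + 1/(-2)) = √(35094 - ½) = √(70187/2) = √140374/2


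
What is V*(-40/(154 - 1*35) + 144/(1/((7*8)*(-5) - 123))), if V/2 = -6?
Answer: 82870176/119 ≈ 6.9639e+5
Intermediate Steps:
V = -12 (V = 2*(-6) = -12)
V*(-40/(154 - 1*35) + 144/(1/((7*8)*(-5) - 123))) = -12*(-40/(154 - 1*35) + 144/(1/((7*8)*(-5) - 123))) = -12*(-40/(154 - 35) + 144/(1/(56*(-5) - 123))) = -12*(-40/119 + 144/(1/(-280 - 123))) = -12*(-40*1/119 + 144/(1/(-403))) = -12*(-40/119 + 144/(-1/403)) = -12*(-40/119 + 144*(-403)) = -12*(-40/119 - 58032) = -12*(-6905848/119) = 82870176/119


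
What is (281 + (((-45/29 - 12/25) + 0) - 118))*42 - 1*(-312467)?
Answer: 231440059/725 ≈ 3.1923e+5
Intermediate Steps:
(281 + (((-45/29 - 12/25) + 0) - 118))*42 - 1*(-312467) = (281 + (((-45*1/29 - 12*1/25) + 0) - 118))*42 + 312467 = (281 + (((-45/29 - 12/25) + 0) - 118))*42 + 312467 = (281 + ((-1473/725 + 0) - 118))*42 + 312467 = (281 + (-1473/725 - 118))*42 + 312467 = (281 - 87023/725)*42 + 312467 = (116702/725)*42 + 312467 = 4901484/725 + 312467 = 231440059/725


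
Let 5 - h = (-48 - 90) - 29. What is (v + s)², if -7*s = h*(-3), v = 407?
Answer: 11323225/49 ≈ 2.3109e+5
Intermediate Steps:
h = 172 (h = 5 - ((-48 - 90) - 29) = 5 - (-138 - 29) = 5 - 1*(-167) = 5 + 167 = 172)
s = 516/7 (s = -172*(-3)/7 = -⅐*(-516) = 516/7 ≈ 73.714)
(v + s)² = (407 + 516/7)² = (3365/7)² = 11323225/49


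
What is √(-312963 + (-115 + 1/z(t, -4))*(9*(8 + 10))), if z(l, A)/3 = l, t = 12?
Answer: I*√1326354/2 ≈ 575.84*I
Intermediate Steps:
z(l, A) = 3*l
√(-312963 + (-115 + 1/z(t, -4))*(9*(8 + 10))) = √(-312963 + (-115 + 1/(3*12))*(9*(8 + 10))) = √(-312963 + (-115 + 1/36)*(9*18)) = √(-312963 + (-115 + 1/36)*162) = √(-312963 - 4139/36*162) = √(-312963 - 37251/2) = √(-663177/2) = I*√1326354/2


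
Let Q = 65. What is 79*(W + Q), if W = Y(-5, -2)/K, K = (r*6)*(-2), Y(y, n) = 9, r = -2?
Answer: 41317/8 ≈ 5164.6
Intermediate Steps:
K = 24 (K = -2*6*(-2) = -12*(-2) = 24)
W = 3/8 (W = 9/24 = 9*(1/24) = 3/8 ≈ 0.37500)
79*(W + Q) = 79*(3/8 + 65) = 79*(523/8) = 41317/8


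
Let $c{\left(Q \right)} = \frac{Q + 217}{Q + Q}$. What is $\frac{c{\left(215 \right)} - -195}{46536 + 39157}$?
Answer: $\frac{42141}{18423995} \approx 0.0022873$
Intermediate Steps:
$c{\left(Q \right)} = \frac{217 + Q}{2 Q}$
$\frac{c{\left(215 \right)} - -195}{46536 + 39157} = \frac{\frac{217 + 215}{2 \cdot 215} - -195}{46536 + 39157} = \frac{\frac{1}{2} \cdot \frac{1}{215} \cdot 432 + 195}{85693} = \left(\frac{216}{215} + 195\right) \frac{1}{85693} = \frac{42141}{215} \cdot \frac{1}{85693} = \frac{42141}{18423995}$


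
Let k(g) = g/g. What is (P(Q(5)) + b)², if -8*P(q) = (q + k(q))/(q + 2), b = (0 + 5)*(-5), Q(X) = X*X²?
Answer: 162894169/258064 ≈ 631.22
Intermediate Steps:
Q(X) = X³
k(g) = 1
b = -25 (b = 5*(-5) = -25)
P(q) = -(1 + q)/(8*(2 + q)) (P(q) = -(q + 1)/(8*(q + 2)) = -(1 + q)/(8*(2 + q)))
(P(Q(5)) + b)² = ((-1 - 1*5³)/(8*(2 + 5³)) - 25)² = ((-1 - 1*125)/(8*(2 + 125)) - 25)² = ((⅛)*(-1 - 125)/127 - 25)² = ((⅛)*(1/127)*(-126) - 25)² = (-63/508 - 25)² = (-12763/508)² = 162894169/258064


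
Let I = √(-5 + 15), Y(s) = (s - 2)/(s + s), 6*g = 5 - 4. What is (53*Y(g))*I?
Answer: -583*√10/2 ≈ -921.80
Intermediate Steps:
g = ⅙ (g = (5 - 4)/6 = (⅙)*1 = ⅙ ≈ 0.16667)
Y(s) = (-2 + s)/(2*s) (Y(s) = (-2 + s)/((2*s)) = (-2 + s)*(1/(2*s)) = (-2 + s)/(2*s))
I = √10 ≈ 3.1623
(53*Y(g))*I = (53*((-2 + ⅙)/(2*(⅙))))*√10 = (53*((½)*6*(-11/6)))*√10 = (53*(-11/2))*√10 = -583*√10/2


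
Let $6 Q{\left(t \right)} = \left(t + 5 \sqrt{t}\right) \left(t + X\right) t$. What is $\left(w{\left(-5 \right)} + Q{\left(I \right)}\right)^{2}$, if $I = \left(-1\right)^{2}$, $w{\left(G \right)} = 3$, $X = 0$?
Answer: $16$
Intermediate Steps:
$I = 1$
$Q{\left(t \right)} = \frac{t^{2} \left(t + 5 \sqrt{t}\right)}{6}$ ($Q{\left(t \right)} = \frac{\left(t + 5 \sqrt{t}\right) \left(t + 0\right) t}{6} = \frac{\left(t + 5 \sqrt{t}\right) t t}{6} = \frac{t \left(t + 5 \sqrt{t}\right) t}{6} = \frac{t^{2} \left(t + 5 \sqrt{t}\right)}{6}$)
$\left(w{\left(-5 \right)} + Q{\left(I \right)}\right)^{2} = \left(3 + \left(\frac{1^{3}}{6} + \frac{5 \cdot 1^{\frac{5}{2}}}{6}\right)\right)^{2} = \left(3 + \left(\frac{1}{6} \cdot 1 + \frac{5}{6} \cdot 1\right)\right)^{2} = \left(3 + \left(\frac{1}{6} + \frac{5}{6}\right)\right)^{2} = \left(3 + 1\right)^{2} = 4^{2} = 16$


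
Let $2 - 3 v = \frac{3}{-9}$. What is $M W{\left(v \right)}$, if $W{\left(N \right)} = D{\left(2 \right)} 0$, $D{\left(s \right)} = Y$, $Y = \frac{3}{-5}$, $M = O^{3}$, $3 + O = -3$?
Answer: $0$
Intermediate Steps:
$O = -6$ ($O = -3 - 3 = -6$)
$M = -216$ ($M = \left(-6\right)^{3} = -216$)
$Y = - \frac{3}{5}$ ($Y = 3 \left(- \frac{1}{5}\right) = - \frac{3}{5} \approx -0.6$)
$v = \frac{7}{9}$ ($v = \frac{2}{3} - \frac{3 \frac{1}{-9}}{3} = \frac{2}{3} - \frac{3 \left(- \frac{1}{9}\right)}{3} = \frac{2}{3} - - \frac{1}{9} = \frac{2}{3} + \frac{1}{9} = \frac{7}{9} \approx 0.77778$)
$D{\left(s \right)} = - \frac{3}{5}$
$W{\left(N \right)} = 0$ ($W{\left(N \right)} = \left(- \frac{3}{5}\right) 0 = 0$)
$M W{\left(v \right)} = \left(-216\right) 0 = 0$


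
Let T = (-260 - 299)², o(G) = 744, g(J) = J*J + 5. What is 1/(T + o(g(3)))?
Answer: 1/313225 ≈ 3.1926e-6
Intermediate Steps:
g(J) = 5 + J² (g(J) = J² + 5 = 5 + J²)
T = 312481 (T = (-559)² = 312481)
1/(T + o(g(3))) = 1/(312481 + 744) = 1/313225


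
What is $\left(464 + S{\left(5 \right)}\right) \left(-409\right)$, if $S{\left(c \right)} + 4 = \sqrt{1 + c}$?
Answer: $-188140 - 409 \sqrt{6} \approx -1.8914 \cdot 10^{5}$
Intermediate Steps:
$S{\left(c \right)} = -4 + \sqrt{1 + c}$
$\left(464 + S{\left(5 \right)}\right) \left(-409\right) = \left(464 - \left(4 - \sqrt{1 + 5}\right)\right) \left(-409\right) = \left(464 - \left(4 - \sqrt{6}\right)\right) \left(-409\right) = \left(460 + \sqrt{6}\right) \left(-409\right) = -188140 - 409 \sqrt{6}$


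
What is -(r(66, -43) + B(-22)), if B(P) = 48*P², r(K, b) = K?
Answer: -23298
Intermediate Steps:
-(r(66, -43) + B(-22)) = -(66 + 48*(-22)²) = -(66 + 48*484) = -(66 + 23232) = -1*23298 = -23298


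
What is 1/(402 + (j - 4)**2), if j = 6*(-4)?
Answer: 1/1186 ≈ 0.00084317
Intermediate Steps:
j = -24
1/(402 + (j - 4)**2) = 1/(402 + (-24 - 4)**2) = 1/(402 + (-28)**2) = 1/(402 + 784) = 1/1186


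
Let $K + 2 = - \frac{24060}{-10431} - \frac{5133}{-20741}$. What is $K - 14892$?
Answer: $- \frac{1073918320297}{72116457} \approx -14891.0$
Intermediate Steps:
$K = \frac{39957347}{72116457}$ ($K = -2 - \left(- \frac{8020}{3477} - \frac{5133}{20741}\right) = -2 - - \frac{184190261}{72116457} = -2 + \left(\frac{8020}{3477} + \frac{5133}{20741}\right) = -2 + \frac{184190261}{72116457} = \frac{39957347}{72116457} \approx 0.55407$)
$K - 14892 = \frac{39957347}{72116457} - 14892 = - \frac{1073918320297}{72116457}$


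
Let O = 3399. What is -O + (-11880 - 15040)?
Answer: -30319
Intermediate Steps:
-O + (-11880 - 15040) = -1*3399 + (-11880 - 15040) = -3399 - 26920 = -30319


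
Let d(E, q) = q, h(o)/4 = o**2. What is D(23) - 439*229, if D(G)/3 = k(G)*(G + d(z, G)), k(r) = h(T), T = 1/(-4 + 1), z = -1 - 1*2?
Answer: -301409/3 ≈ -1.0047e+5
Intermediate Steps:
z = -3 (z = -1 - 2 = -3)
T = -1/3 (T = 1/(-3) = -1/3 ≈ -0.33333)
h(o) = 4*o**2
k(r) = 4/9 (k(r) = 4*(-1/3)**2 = 4*(1/9) = 4/9)
D(G) = 8*G/3 (D(G) = 3*(4*(G + G)/9) = 3*(4*(2*G)/9) = 3*(8*G/9) = 8*G/3)
D(23) - 439*229 = (8/3)*23 - 439*229 = 184/3 - 100531 = -301409/3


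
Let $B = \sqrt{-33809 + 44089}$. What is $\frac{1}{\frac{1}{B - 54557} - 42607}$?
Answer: $- \frac{6340892976287}{270166427156885714} + \frac{\sqrt{2570}}{2701664271568857140} \approx -2.347 \cdot 10^{-5}$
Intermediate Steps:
$B = 2 \sqrt{2570}$ ($B = \sqrt{10280} = 2 \sqrt{2570} \approx 101.39$)
$\frac{1}{\frac{1}{B - 54557} - 42607} = \frac{1}{\frac{1}{2 \sqrt{2570} - 54557} - 42607} = \frac{1}{\frac{1}{-54557 + 2 \sqrt{2570}} - 42607} = \frac{1}{-42607 + \frac{1}{-54557 + 2 \sqrt{2570}}}$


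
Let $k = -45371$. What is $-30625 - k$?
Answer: $14746$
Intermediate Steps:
$-30625 - k = -30625 - -45371 = -30625 + 45371 = 14746$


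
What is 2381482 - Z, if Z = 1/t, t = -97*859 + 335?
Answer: 197634428217/82988 ≈ 2.3815e+6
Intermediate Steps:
t = -82988 (t = -83323 + 335 = -82988)
Z = -1/82988 (Z = 1/(-82988) = -1/82988 ≈ -1.2050e-5)
2381482 - Z = 2381482 - 1*(-1/82988) = 2381482 + 1/82988 = 197634428217/82988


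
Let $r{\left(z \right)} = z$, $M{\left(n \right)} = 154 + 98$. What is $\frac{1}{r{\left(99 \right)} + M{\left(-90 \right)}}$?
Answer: $\frac{1}{351} \approx 0.002849$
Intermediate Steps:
$M{\left(n \right)} = 252$
$\frac{1}{r{\left(99 \right)} + M{\left(-90 \right)}} = \frac{1}{99 + 252} = \frac{1}{351}$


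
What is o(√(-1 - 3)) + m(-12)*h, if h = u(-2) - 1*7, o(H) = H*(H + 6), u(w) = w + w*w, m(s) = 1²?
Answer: -9 + 12*I ≈ -9.0 + 12.0*I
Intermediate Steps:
m(s) = 1
u(w) = w + w²
o(H) = H*(6 + H)
h = -5 (h = -2*(1 - 2) - 1*7 = -2*(-1) - 7 = 2 - 7 = -5)
o(√(-1 - 3)) + m(-12)*h = √(-1 - 3)*(6 + √(-1 - 3)) + 1*(-5) = √(-4)*(6 + √(-4)) - 5 = (2*I)*(6 + 2*I) - 5 = 2*I*(6 + 2*I) - 5 = -5 + 2*I*(6 + 2*I)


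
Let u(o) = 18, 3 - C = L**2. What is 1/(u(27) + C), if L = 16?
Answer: -1/235 ≈ -0.0042553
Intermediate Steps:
C = -253 (C = 3 - 1*16**2 = 3 - 1*256 = 3 - 256 = -253)
1/(u(27) + C) = 1/(18 - 253) = 1/(-235) = -1/235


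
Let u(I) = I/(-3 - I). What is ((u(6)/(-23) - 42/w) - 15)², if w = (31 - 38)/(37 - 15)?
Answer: 65205625/4761 ≈ 13696.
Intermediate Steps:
w = -7/22 ≈ -0.31818
((u(6)/(-23) - 42/w) - 15)² = ((-1*6/(3 + 6)/(-23) - 42/(-7/22)) - 15)² = ((-1*6/9*(-1/23) - 42*(-22/7)) - 15)² = ((-1*6*⅑*(-1/23) + 132) - 15)² = ((-⅔*(-1/23) + 132) - 15)² = ((2/69 + 132) - 15)² = (9110/69 - 15)² = (8075/69)² = 65205625/4761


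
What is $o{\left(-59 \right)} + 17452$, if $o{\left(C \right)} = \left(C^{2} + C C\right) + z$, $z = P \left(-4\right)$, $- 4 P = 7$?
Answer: $24421$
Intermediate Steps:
$P = - \frac{7}{4}$ ($P = \left(- \frac{1}{4}\right) 7 = - \frac{7}{4} \approx -1.75$)
$z = 7$ ($z = \left(- \frac{7}{4}\right) \left(-4\right) = 7$)
$o{\left(C \right)} = 7 + 2 C^{2}$ ($o{\left(C \right)} = \left(C^{2} + C C\right) + 7 = \left(C^{2} + C^{2}\right) + 7 = 2 C^{2} + 7 = 7 + 2 C^{2}$)
$o{\left(-59 \right)} + 17452 = \left(7 + 2 \left(-59\right)^{2}\right) + 17452 = \left(7 + 2 \cdot 3481\right) + 17452 = \left(7 + 6962\right) + 17452 = 6969 + 17452 = 24421$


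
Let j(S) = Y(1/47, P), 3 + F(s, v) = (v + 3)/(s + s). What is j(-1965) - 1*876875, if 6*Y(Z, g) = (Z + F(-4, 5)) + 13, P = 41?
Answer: -123639163/141 ≈ -8.7687e+5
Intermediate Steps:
F(s, v) = -3 + (3 + v)/(2*s) (F(s, v) = -3 + (v + 3)/(s + s) = -3 + (3 + v)/((2*s)) = -3 + (3 + v)*(1/(2*s)) = -3 + (3 + v)/(2*s))
Y(Z, g) = 3/2 + Z/6 (Y(Z, g) = ((Z + (½)*(3 + 5 - 6*(-4))/(-4)) + 13)/6 = ((Z + (½)*(-¼)*(3 + 5 + 24)) + 13)/6 = ((Z + (½)*(-¼)*32) + 13)/6 = ((Z - 4) + 13)/6 = ((-4 + Z) + 13)/6 = (9 + Z)/6 = 3/2 + Z/6)
j(S) = 212/141 (j(S) = 3/2 + (⅙)/47 = 3/2 + (⅙)*(1/47) = 3/2 + 1/282 = 212/141)
j(-1965) - 1*876875 = 212/141 - 1*876875 = 212/141 - 876875 = -123639163/141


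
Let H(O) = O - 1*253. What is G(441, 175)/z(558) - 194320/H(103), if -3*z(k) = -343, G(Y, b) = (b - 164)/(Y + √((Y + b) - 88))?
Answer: 8794089109/6788355 - 44*√33/22175293 ≈ 1295.5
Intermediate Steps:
H(O) = -253 + O (H(O) = O - 253 = -253 + O)
G(Y, b) = (-164 + b)/(Y + √(-88 + Y + b))
z(k) = 343/3 (z(k) = -⅓*(-343) = 343/3)
G(441, 175)/z(558) - 194320/H(103) = ((-164 + 175)/(441 + √(-88 + 441 + 175)))/(343/3) - 194320/(-253 + 103) = (11/(441 + √528))*(3/343) - 194320/(-150) = (11/(441 + 4*√33))*(3/343) - 194320*(-1/150) = (11/(441 + 4*√33))*(3/343) + 19432/15 = 33/(343*(441 + 4*√33)) + 19432/15 = 19432/15 + 33/(343*(441 + 4*√33))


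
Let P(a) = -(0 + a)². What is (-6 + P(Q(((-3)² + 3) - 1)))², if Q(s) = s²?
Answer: 214534609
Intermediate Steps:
P(a) = -a²
(-6 + P(Q(((-3)² + 3) - 1)))² = (-6 - ((((-3)² + 3) - 1)²)²)² = (-6 - (((9 + 3) - 1)²)²)² = (-6 - ((12 - 1)²)²)² = (-6 - (11²)²)² = (-6 - 1*121²)² = (-6 - 1*14641)² = (-6 - 14641)² = (-14647)² = 214534609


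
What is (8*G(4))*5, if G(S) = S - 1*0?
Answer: 160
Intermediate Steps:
G(S) = S (G(S) = S + 0 = S)
(8*G(4))*5 = (8*4)*5 = 32*5 = 160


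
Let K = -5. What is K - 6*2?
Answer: -17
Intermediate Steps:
K - 6*2 = -5 - 6*2 = -5 - 12 = -17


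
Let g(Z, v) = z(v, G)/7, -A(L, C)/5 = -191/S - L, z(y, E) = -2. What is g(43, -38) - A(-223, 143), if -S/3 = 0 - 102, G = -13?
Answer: 2381033/2142 ≈ 1111.6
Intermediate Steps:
S = 306 (S = -3*(0 - 102) = -3*(-102) = 306)
A(L, C) = 955/306 + 5*L (A(L, C) = -5*(-191/306 - L) = 955/306 + 5*L)
g(Z, v) = -2/7
g(43, -38) - A(-223, 143) = -2/7 - (955/306 + 5*(-223)) = -2/7 - (955/306 - 1115) = -2/7 - 1*(-340235/306) = -2/7 + 340235/306 = 2381033/2142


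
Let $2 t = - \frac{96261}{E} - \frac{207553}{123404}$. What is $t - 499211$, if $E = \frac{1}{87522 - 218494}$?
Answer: $\frac{1555692188899527}{246808} \approx 6.3033 \cdot 10^{9}$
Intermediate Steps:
$E = - \frac{1}{130972}$ ($E = \frac{1}{-130972} = - \frac{1}{130972} \approx -7.6352 \cdot 10^{-6}$)
$t = \frac{1555815398168015}{246808}$ ($t = \frac{- \frac{96261}{- \frac{1}{130972}} - \frac{207553}{123404}}{2} = \frac{\left(-96261\right) \left(-130972\right) - \frac{207553}{123404}}{2} = \frac{12607495692 - \frac{207553}{123404}}{2} = \frac{1}{2} \cdot \frac{1555815398168015}{123404} = \frac{1555815398168015}{246808} \approx 6.3037 \cdot 10^{9}$)
$t - 499211 = \frac{1555815398168015}{246808} - 499211 = \frac{1555692188899527}{246808}$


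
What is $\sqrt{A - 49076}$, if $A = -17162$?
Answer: $i \sqrt{66238} \approx 257.37 i$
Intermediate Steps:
$\sqrt{A - 49076} = \sqrt{-17162 - 49076} = \sqrt{-66238} = i \sqrt{66238}$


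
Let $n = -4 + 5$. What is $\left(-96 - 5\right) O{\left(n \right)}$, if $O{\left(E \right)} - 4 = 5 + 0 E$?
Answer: $-909$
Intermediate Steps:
$n = 1$
$O{\left(E \right)} = 9$ ($O{\left(E \right)} = 4 + \left(5 + 0 E\right) = 4 + \left(5 + 0\right) = 4 + 5 = 9$)
$\left(-96 - 5\right) O{\left(n \right)} = \left(-96 - 5\right) 9 = \left(-101\right) 9 = -909$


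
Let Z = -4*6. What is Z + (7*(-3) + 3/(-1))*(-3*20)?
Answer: 1416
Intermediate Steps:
Z = -24
Z + (7*(-3) + 3/(-1))*(-3*20) = -24 + (7*(-3) + 3/(-1))*(-3*20) = -24 + (-21 + 3*(-1))*(-60) = -24 + (-21 - 3)*(-60) = -24 - 24*(-60) = -24 + 1440 = 1416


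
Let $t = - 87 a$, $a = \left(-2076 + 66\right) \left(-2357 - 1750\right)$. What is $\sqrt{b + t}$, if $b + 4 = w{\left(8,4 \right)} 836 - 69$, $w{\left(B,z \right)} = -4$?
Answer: $i \sqrt{718194507} \approx 26799.0 i$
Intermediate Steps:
$a = 8255070$ ($a = \left(-2010\right) \left(-4107\right) = 8255070$)
$t = -718191090$ ($t = \left(-87\right) 8255070 = -718191090$)
$b = -3417$ ($b = -4 - 3413 = -3417$)
$\sqrt{b + t} = \sqrt{-3417 - 718191090} = \sqrt{-718194507} = i \sqrt{718194507}$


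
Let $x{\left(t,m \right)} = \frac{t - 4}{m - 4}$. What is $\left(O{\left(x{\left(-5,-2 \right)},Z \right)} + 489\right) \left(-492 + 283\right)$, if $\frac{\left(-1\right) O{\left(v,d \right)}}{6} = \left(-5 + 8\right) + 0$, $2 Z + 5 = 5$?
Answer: $-98439$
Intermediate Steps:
$Z = 0$ ($Z = - \frac{5}{2} + \frac{1}{2} \cdot 5 = - \frac{5}{2} + \frac{5}{2} = 0$)
$x{\left(t,m \right)} = \frac{-4 + t}{-4 + m}$
$O{\left(v,d \right)} = -18$ ($O{\left(v,d \right)} = - 6 \left(\left(-5 + 8\right) + 0\right) = - 6 \left(3 + 0\right) = \left(-6\right) 3 = -18$)
$\left(O{\left(x{\left(-5,-2 \right)},Z \right)} + 489\right) \left(-492 + 283\right) = \left(-18 + 489\right) \left(-492 + 283\right) = 471 \left(-209\right) = -98439$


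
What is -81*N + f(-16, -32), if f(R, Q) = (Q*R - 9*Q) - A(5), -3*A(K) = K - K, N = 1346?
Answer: -108226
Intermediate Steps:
A(K) = 0 (A(K) = -(K - K)/3 = -1/3*0 = 0)
f(R, Q) = -9*Q + Q*R (f(R, Q) = (Q*R - 9*Q) - 1*0 = (-9*Q + Q*R) + 0 = -9*Q + Q*R)
-81*N + f(-16, -32) = -81*1346 - 32*(-9 - 16) = -109026 - 32*(-25) = -109026 + 800 = -108226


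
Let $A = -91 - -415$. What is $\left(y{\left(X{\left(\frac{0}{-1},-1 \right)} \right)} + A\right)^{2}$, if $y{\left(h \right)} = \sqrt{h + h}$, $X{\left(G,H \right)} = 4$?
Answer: $104984 + 1296 \sqrt{2} \approx 1.0682 \cdot 10^{5}$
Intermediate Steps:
$y{\left(h \right)} = \sqrt{2} \sqrt{h}$ ($y{\left(h \right)} = \sqrt{2 h} = \sqrt{2} \sqrt{h}$)
$A = 324$ ($A = -91 + 415 = 324$)
$\left(y{\left(X{\left(\frac{0}{-1},-1 \right)} \right)} + A\right)^{2} = \left(\sqrt{2} \sqrt{4} + 324\right)^{2} = \left(\sqrt{2} \cdot 2 + 324\right)^{2} = \left(2 \sqrt{2} + 324\right)^{2} = \left(324 + 2 \sqrt{2}\right)^{2}$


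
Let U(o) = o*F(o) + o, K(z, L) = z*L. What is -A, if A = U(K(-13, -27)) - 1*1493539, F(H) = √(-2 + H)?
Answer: 1493188 - 351*√349 ≈ 1.4866e+6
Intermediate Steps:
K(z, L) = L*z
U(o) = o + o*√(-2 + o) (U(o) = o*√(-2 + o) + o = o + o*√(-2 + o))
A = -1493188 + 351*√349 (A = (-27*(-13))*(1 + √(-2 - 27*(-13))) - 1*1493539 = 351*(1 + √(-2 + 351)) - 1493539 = 351*(1 + √349) - 1493539 = (351 + 351*√349) - 1493539 = -1493188 + 351*√349 ≈ -1.4866e+6)
-A = -(-1493188 + 351*√349) = 1493188 - 351*√349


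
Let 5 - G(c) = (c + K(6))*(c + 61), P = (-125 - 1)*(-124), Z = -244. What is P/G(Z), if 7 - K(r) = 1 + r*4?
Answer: -15624/47941 ≈ -0.32590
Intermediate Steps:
K(r) = 6 - 4*r (K(r) = 7 - (1 + r*4) = 7 - (1 + 4*r) = 7 + (-1 - 4*r) = 6 - 4*r)
P = 15624 (P = -126*(-124) = 15624)
G(c) = 5 - (-18 + c)*(61 + c) (G(c) = 5 - (c + (6 - 4*6))*(c + 61) = 5 - (c + (6 - 24))*(61 + c) = 5 - (c - 18)*(61 + c) = 5 - (-18 + c)*(61 + c))
P/G(Z) = 15624/(1103 - 1*(-244)² - 43*(-244)) = 15624/(1103 - 1*59536 + 10492) = 15624/(1103 - 59536 + 10492) = 15624/(-47941) = 15624*(-1/47941) = -15624/47941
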